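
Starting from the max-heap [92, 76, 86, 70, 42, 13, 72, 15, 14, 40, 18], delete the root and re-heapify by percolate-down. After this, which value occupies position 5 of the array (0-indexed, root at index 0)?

remove root 92; move last element 18 to root → [18, 76, 86, 70, 42, 13, 72, 15, 14, 40]
18 vs larger child 86 at index 2, swap → [86, 76, 18, 70, 42, 13, 72, 15, 14, 40]
18 vs larger child 72 at index 6, swap → [86, 76, 72, 70, 42, 13, 18, 15, 14, 40]
resulting array: [86, 76, 72, 70, 42, 13, 18, 15, 14, 40]

13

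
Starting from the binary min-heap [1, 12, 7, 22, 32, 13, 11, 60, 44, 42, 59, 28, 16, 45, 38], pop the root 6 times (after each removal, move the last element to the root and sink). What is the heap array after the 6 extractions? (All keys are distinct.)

extract-min #1 returns 1:
  remove root 1; move last element 38 to root → [38, 12, 7, 22, 32, 13, 11, 60, 44, 42, 59, 28, 16, 45]
  38 vs smaller child 7 at index 2, swap → [7, 12, 38, 22, 32, 13, 11, 60, 44, 42, 59, 28, 16, 45]
  38 vs smaller child 11 at index 6, swap → [7, 12, 11, 22, 32, 13, 38, 60, 44, 42, 59, 28, 16, 45]
extract-min #2 returns 7:
  remove root 7; move last element 45 to root → [45, 12, 11, 22, 32, 13, 38, 60, 44, 42, 59, 28, 16]
  45 vs smaller child 11 at index 2, swap → [11, 12, 45, 22, 32, 13, 38, 60, 44, 42, 59, 28, 16]
  45 vs smaller child 13 at index 5, swap → [11, 12, 13, 22, 32, 45, 38, 60, 44, 42, 59, 28, 16]
  45 vs smaller child 16 at index 12, swap → [11, 12, 13, 22, 32, 16, 38, 60, 44, 42, 59, 28, 45]
extract-min #3 returns 11:
  remove root 11; move last element 45 to root → [45, 12, 13, 22, 32, 16, 38, 60, 44, 42, 59, 28]
  45 vs smaller child 12 at index 1, swap → [12, 45, 13, 22, 32, 16, 38, 60, 44, 42, 59, 28]
  45 vs smaller child 22 at index 3, swap → [12, 22, 13, 45, 32, 16, 38, 60, 44, 42, 59, 28]
  45 vs smaller child 44 at index 8, swap → [12, 22, 13, 44, 32, 16, 38, 60, 45, 42, 59, 28]
extract-min #4 returns 12:
  remove root 12; move last element 28 to root → [28, 22, 13, 44, 32, 16, 38, 60, 45, 42, 59]
  28 vs smaller child 13 at index 2, swap → [13, 22, 28, 44, 32, 16, 38, 60, 45, 42, 59]
  28 vs smaller child 16 at index 5, swap → [13, 22, 16, 44, 32, 28, 38, 60, 45, 42, 59]
extract-min #5 returns 13:
  remove root 13; move last element 59 to root → [59, 22, 16, 44, 32, 28, 38, 60, 45, 42]
  59 vs smaller child 16 at index 2, swap → [16, 22, 59, 44, 32, 28, 38, 60, 45, 42]
  59 vs smaller child 28 at index 5, swap → [16, 22, 28, 44, 32, 59, 38, 60, 45, 42]
extract-min #6 returns 16:
  remove root 16; move last element 42 to root → [42, 22, 28, 44, 32, 59, 38, 60, 45]
  42 vs smaller child 22 at index 1, swap → [22, 42, 28, 44, 32, 59, 38, 60, 45]
  42 vs smaller child 32 at index 4, swap → [22, 32, 28, 44, 42, 59, 38, 60, 45]

[22, 32, 28, 44, 42, 59, 38, 60, 45]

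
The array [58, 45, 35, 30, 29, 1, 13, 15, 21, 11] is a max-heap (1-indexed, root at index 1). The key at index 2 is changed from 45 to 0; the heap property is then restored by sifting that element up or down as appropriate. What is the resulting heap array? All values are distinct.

set index 2 from 45 to 0 → [58, 0, 35, 30, 29, 1, 13, 15, 21, 11]
0 vs larger child 30 at index 4, swap → [58, 30, 35, 0, 29, 1, 13, 15, 21, 11]
0 vs larger child 21 at index 9, swap → [58, 30, 35, 21, 29, 1, 13, 15, 0, 11]

[58, 30, 35, 21, 29, 1, 13, 15, 0, 11]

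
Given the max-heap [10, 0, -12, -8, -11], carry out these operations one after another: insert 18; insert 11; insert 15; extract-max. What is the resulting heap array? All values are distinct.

[15, 0, 11, -8, -11, -12, 10]

insert 18:
  append 18 at index 5 → [10, 0, -12, -8, -11, 18]
  18 > parent -12 at index 2, swap → [10, 0, 18, -8, -11, -12]
  18 > parent 10 at index 0, swap → [18, 0, 10, -8, -11, -12]
insert 11:
  append 11 at index 6 → [18, 0, 10, -8, -11, -12, 11]
  11 > parent 10 at index 2, swap → [18, 0, 11, -8, -11, -12, 10]
insert 15:
  append 15 at index 7 → [18, 0, 11, -8, -11, -12, 10, 15]
  15 > parent -8 at index 3, swap → [18, 0, 11, 15, -11, -12, 10, -8]
  15 > parent 0 at index 1, swap → [18, 15, 11, 0, -11, -12, 10, -8]
extract-max → returns 18:
  remove root 18; move last element -8 to root → [-8, 15, 11, 0, -11, -12, 10]
  -8 vs larger child 15 at index 1, swap → [15, -8, 11, 0, -11, -12, 10]
  -8 vs larger child 0 at index 3, swap → [15, 0, 11, -8, -11, -12, 10]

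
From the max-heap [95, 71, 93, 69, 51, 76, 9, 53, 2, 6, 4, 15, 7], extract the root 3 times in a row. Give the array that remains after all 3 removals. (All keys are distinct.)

[71, 69, 15, 53, 51, 7, 9, 4, 2, 6]

extract-max #1 returns 95:
  remove root 95; move last element 7 to root → [7, 71, 93, 69, 51, 76, 9, 53, 2, 6, 4, 15]
  7 vs larger child 93 at index 2, swap → [93, 71, 7, 69, 51, 76, 9, 53, 2, 6, 4, 15]
  7 vs larger child 76 at index 5, swap → [93, 71, 76, 69, 51, 7, 9, 53, 2, 6, 4, 15]
  7 vs only child 15 at index 11, swap → [93, 71, 76, 69, 51, 15, 9, 53, 2, 6, 4, 7]
extract-max #2 returns 93:
  remove root 93; move last element 7 to root → [7, 71, 76, 69, 51, 15, 9, 53, 2, 6, 4]
  7 vs larger child 76 at index 2, swap → [76, 71, 7, 69, 51, 15, 9, 53, 2, 6, 4]
  7 vs larger child 15 at index 5, swap → [76, 71, 15, 69, 51, 7, 9, 53, 2, 6, 4]
extract-max #3 returns 76:
  remove root 76; move last element 4 to root → [4, 71, 15, 69, 51, 7, 9, 53, 2, 6]
  4 vs larger child 71 at index 1, swap → [71, 4, 15, 69, 51, 7, 9, 53, 2, 6]
  4 vs larger child 69 at index 3, swap → [71, 69, 15, 4, 51, 7, 9, 53, 2, 6]
  4 vs larger child 53 at index 7, swap → [71, 69, 15, 53, 51, 7, 9, 4, 2, 6]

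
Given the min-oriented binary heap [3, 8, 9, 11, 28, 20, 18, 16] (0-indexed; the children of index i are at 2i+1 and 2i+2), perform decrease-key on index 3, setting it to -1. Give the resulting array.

set index 3 from 11 to -1 → [3, 8, 9, -1, 28, 20, 18, 16]
-1 < parent 8 at index 1, swap → [3, -1, 9, 8, 28, 20, 18, 16]
-1 < parent 3 at index 0, swap → [-1, 3, 9, 8, 28, 20, 18, 16]

[-1, 3, 9, 8, 28, 20, 18, 16]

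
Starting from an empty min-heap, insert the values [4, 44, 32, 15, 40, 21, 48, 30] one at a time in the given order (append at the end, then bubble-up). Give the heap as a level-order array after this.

Insert 4:
  append 4 at index 0 → [4] (no swap needed)
Insert 44:
  append 44 at index 1 → [4, 44] (no swap needed)
Insert 32:
  append 32 at index 2 → [4, 44, 32] (no swap needed)
Insert 15:
  append 15 at index 3 → [4, 44, 32, 15]
  15 < parent 44 at index 1, swap → [4, 15, 32, 44]
Insert 40:
  append 40 at index 4 → [4, 15, 32, 44, 40] (no swap needed)
Insert 21:
  append 21 at index 5 → [4, 15, 32, 44, 40, 21]
  21 < parent 32 at index 2, swap → [4, 15, 21, 44, 40, 32]
Insert 48:
  append 48 at index 6 → [4, 15, 21, 44, 40, 32, 48] (no swap needed)
Insert 30:
  append 30 at index 7 → [4, 15, 21, 44, 40, 32, 48, 30]
  30 < parent 44 at index 3, swap → [4, 15, 21, 30, 40, 32, 48, 44]

[4, 15, 21, 30, 40, 32, 48, 44]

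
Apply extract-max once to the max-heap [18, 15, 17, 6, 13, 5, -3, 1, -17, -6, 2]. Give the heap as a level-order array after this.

remove root 18; move last element 2 to root → [2, 15, 17, 6, 13, 5, -3, 1, -17, -6]
2 vs larger child 17 at index 2, swap → [17, 15, 2, 6, 13, 5, -3, 1, -17, -6]
2 vs larger child 5 at index 5, swap → [17, 15, 5, 6, 13, 2, -3, 1, -17, -6]

[17, 15, 5, 6, 13, 2, -3, 1, -17, -6]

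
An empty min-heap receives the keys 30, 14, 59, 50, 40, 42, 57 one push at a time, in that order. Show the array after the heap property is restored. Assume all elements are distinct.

Insert 30:
  append 30 at index 0 → [30] (no swap needed)
Insert 14:
  append 14 at index 1 → [30, 14]
  14 < parent 30 at index 0, swap → [14, 30]
Insert 59:
  append 59 at index 2 → [14, 30, 59] (no swap needed)
Insert 50:
  append 50 at index 3 → [14, 30, 59, 50] (no swap needed)
Insert 40:
  append 40 at index 4 → [14, 30, 59, 50, 40] (no swap needed)
Insert 42:
  append 42 at index 5 → [14, 30, 59, 50, 40, 42]
  42 < parent 59 at index 2, swap → [14, 30, 42, 50, 40, 59]
Insert 57:
  append 57 at index 6 → [14, 30, 42, 50, 40, 59, 57] (no swap needed)

[14, 30, 42, 50, 40, 59, 57]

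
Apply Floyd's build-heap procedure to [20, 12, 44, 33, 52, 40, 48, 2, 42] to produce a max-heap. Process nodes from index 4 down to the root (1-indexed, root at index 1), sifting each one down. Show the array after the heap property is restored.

[52, 42, 48, 33, 12, 40, 44, 2, 20]

sift down from index 4:
  33 vs larger child 42 at index 9, swap → [20, 12, 44, 42, 52, 40, 48, 2, 33]
sift down from index 3:
  44 vs larger child 48 at index 7, swap → [20, 12, 48, 42, 52, 40, 44, 2, 33]
sift down from index 2:
  12 vs larger child 52 at index 5, swap → [20, 52, 48, 42, 12, 40, 44, 2, 33]
sift down from index 1:
  20 vs larger child 52 at index 2, swap → [52, 20, 48, 42, 12, 40, 44, 2, 33]
  20 vs larger child 42 at index 4, swap → [52, 42, 48, 20, 12, 40, 44, 2, 33]
  20 vs larger child 33 at index 9, swap → [52, 42, 48, 33, 12, 40, 44, 2, 20]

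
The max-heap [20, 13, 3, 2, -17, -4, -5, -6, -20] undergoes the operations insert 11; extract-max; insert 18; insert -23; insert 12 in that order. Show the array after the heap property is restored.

[18, 13, 12, 2, 11, 3, -5, -6, -20, -17, -23, -4]

insert 11:
  append 11 at index 9 → [20, 13, 3, 2, -17, -4, -5, -6, -20, 11]
  11 > parent -17 at index 4, swap → [20, 13, 3, 2, 11, -4, -5, -6, -20, -17]
extract-max → returns 20:
  remove root 20; move last element -17 to root → [-17, 13, 3, 2, 11, -4, -5, -6, -20]
  -17 vs larger child 13 at index 1, swap → [13, -17, 3, 2, 11, -4, -5, -6, -20]
  -17 vs larger child 11 at index 4, swap → [13, 11, 3, 2, -17, -4, -5, -6, -20]
insert 18:
  append 18 at index 9 → [13, 11, 3, 2, -17, -4, -5, -6, -20, 18]
  18 > parent -17 at index 4, swap → [13, 11, 3, 2, 18, -4, -5, -6, -20, -17]
  18 > parent 11 at index 1, swap → [13, 18, 3, 2, 11, -4, -5, -6, -20, -17]
  18 > parent 13 at index 0, swap → [18, 13, 3, 2, 11, -4, -5, -6, -20, -17]
insert -23:
  append -23 at index 10 → [18, 13, 3, 2, 11, -4, -5, -6, -20, -17, -23] (no swap needed)
insert 12:
  append 12 at index 11 → [18, 13, 3, 2, 11, -4, -5, -6, -20, -17, -23, 12]
  12 > parent -4 at index 5, swap → [18, 13, 3, 2, 11, 12, -5, -6, -20, -17, -23, -4]
  12 > parent 3 at index 2, swap → [18, 13, 12, 2, 11, 3, -5, -6, -20, -17, -23, -4]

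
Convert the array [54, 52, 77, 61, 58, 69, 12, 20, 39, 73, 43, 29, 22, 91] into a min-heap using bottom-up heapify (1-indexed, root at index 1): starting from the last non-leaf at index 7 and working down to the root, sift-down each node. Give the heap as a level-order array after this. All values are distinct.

[12, 20, 22, 39, 43, 29, 77, 61, 52, 73, 58, 54, 69, 91]

sift down from index 7: already satisfies heap property
sift down from index 6:
  69 vs smaller child 22 at index 13, swap → [54, 52, 77, 61, 58, 22, 12, 20, 39, 73, 43, 29, 69, 91]
sift down from index 5:
  58 vs smaller child 43 at index 11, swap → [54, 52, 77, 61, 43, 22, 12, 20, 39, 73, 58, 29, 69, 91]
sift down from index 4:
  61 vs smaller child 20 at index 8, swap → [54, 52, 77, 20, 43, 22, 12, 61, 39, 73, 58, 29, 69, 91]
sift down from index 3:
  77 vs smaller child 12 at index 7, swap → [54, 52, 12, 20, 43, 22, 77, 61, 39, 73, 58, 29, 69, 91]
sift down from index 2:
  52 vs smaller child 20 at index 4, swap → [54, 20, 12, 52, 43, 22, 77, 61, 39, 73, 58, 29, 69, 91]
  52 vs smaller child 39 at index 9, swap → [54, 20, 12, 39, 43, 22, 77, 61, 52, 73, 58, 29, 69, 91]
sift down from index 1:
  54 vs smaller child 12 at index 3, swap → [12, 20, 54, 39, 43, 22, 77, 61, 52, 73, 58, 29, 69, 91]
  54 vs smaller child 22 at index 6, swap → [12, 20, 22, 39, 43, 54, 77, 61, 52, 73, 58, 29, 69, 91]
  54 vs smaller child 29 at index 12, swap → [12, 20, 22, 39, 43, 29, 77, 61, 52, 73, 58, 54, 69, 91]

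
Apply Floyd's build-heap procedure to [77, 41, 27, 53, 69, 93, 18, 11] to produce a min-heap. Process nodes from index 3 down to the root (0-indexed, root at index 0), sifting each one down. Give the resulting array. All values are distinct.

sift down from index 3:
  53 vs only child 11 at index 7, swap → [77, 41, 27, 11, 69, 93, 18, 53]
sift down from index 2:
  27 vs smaller child 18 at index 6, swap → [77, 41, 18, 11, 69, 93, 27, 53]
sift down from index 1:
  41 vs smaller child 11 at index 3, swap → [77, 11, 18, 41, 69, 93, 27, 53]
sift down from index 0:
  77 vs smaller child 11 at index 1, swap → [11, 77, 18, 41, 69, 93, 27, 53]
  77 vs smaller child 41 at index 3, swap → [11, 41, 18, 77, 69, 93, 27, 53]
  77 vs only child 53 at index 7, swap → [11, 41, 18, 53, 69, 93, 27, 77]

[11, 41, 18, 53, 69, 93, 27, 77]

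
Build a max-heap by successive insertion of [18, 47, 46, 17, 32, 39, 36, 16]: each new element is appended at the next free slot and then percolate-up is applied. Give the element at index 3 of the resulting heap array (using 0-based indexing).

17

Insert 18:
  append 18 at index 0 → [18] (no swap needed)
Insert 47:
  append 47 at index 1 → [18, 47]
  47 > parent 18 at index 0, swap → [47, 18]
Insert 46:
  append 46 at index 2 → [47, 18, 46] (no swap needed)
Insert 17:
  append 17 at index 3 → [47, 18, 46, 17] (no swap needed)
Insert 32:
  append 32 at index 4 → [47, 18, 46, 17, 32]
  32 > parent 18 at index 1, swap → [47, 32, 46, 17, 18]
Insert 39:
  append 39 at index 5 → [47, 32, 46, 17, 18, 39] (no swap needed)
Insert 36:
  append 36 at index 6 → [47, 32, 46, 17, 18, 39, 36] (no swap needed)
Insert 16:
  append 16 at index 7 → [47, 32, 46, 17, 18, 39, 36, 16] (no swap needed)
resulting array: [47, 32, 46, 17, 18, 39, 36, 16]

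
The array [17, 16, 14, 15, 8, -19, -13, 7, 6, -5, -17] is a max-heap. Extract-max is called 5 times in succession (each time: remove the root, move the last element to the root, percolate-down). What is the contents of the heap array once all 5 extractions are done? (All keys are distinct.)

[7, -5, 6, -17, -13, -19]

extract-max #1 returns 17:
  remove root 17; move last element -17 to root → [-17, 16, 14, 15, 8, -19, -13, 7, 6, -5]
  -17 vs larger child 16 at index 1, swap → [16, -17, 14, 15, 8, -19, -13, 7, 6, -5]
  -17 vs larger child 15 at index 3, swap → [16, 15, 14, -17, 8, -19, -13, 7, 6, -5]
  -17 vs larger child 7 at index 7, swap → [16, 15, 14, 7, 8, -19, -13, -17, 6, -5]
extract-max #2 returns 16:
  remove root 16; move last element -5 to root → [-5, 15, 14, 7, 8, -19, -13, -17, 6]
  -5 vs larger child 15 at index 1, swap → [15, -5, 14, 7, 8, -19, -13, -17, 6]
  -5 vs larger child 8 at index 4, swap → [15, 8, 14, 7, -5, -19, -13, -17, 6]
extract-max #3 returns 15:
  remove root 15; move last element 6 to root → [6, 8, 14, 7, -5, -19, -13, -17]
  6 vs larger child 14 at index 2, swap → [14, 8, 6, 7, -5, -19, -13, -17]
extract-max #4 returns 14:
  remove root 14; move last element -17 to root → [-17, 8, 6, 7, -5, -19, -13]
  -17 vs larger child 8 at index 1, swap → [8, -17, 6, 7, -5, -19, -13]
  -17 vs larger child 7 at index 3, swap → [8, 7, 6, -17, -5, -19, -13]
extract-max #5 returns 8:
  remove root 8; move last element -13 to root → [-13, 7, 6, -17, -5, -19]
  -13 vs larger child 7 at index 1, swap → [7, -13, 6, -17, -5, -19]
  -13 vs larger child -5 at index 4, swap → [7, -5, 6, -17, -13, -19]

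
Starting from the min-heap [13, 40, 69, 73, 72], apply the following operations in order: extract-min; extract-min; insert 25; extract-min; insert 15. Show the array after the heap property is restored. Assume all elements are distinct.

extract-min → returns 13:
  remove root 13; move last element 72 to root → [72, 40, 69, 73]
  72 vs smaller child 40 at index 1, swap → [40, 72, 69, 73]
extract-min → returns 40:
  remove root 40; move last element 73 to root → [73, 72, 69]
  73 vs smaller child 69 at index 2, swap → [69, 72, 73]
insert 25:
  append 25 at index 3 → [69, 72, 73, 25]
  25 < parent 72 at index 1, swap → [69, 25, 73, 72]
  25 < parent 69 at index 0, swap → [25, 69, 73, 72]
extract-min → returns 25:
  remove root 25; move last element 72 to root → [72, 69, 73]
  72 vs smaller child 69 at index 1, swap → [69, 72, 73]
insert 15:
  append 15 at index 3 → [69, 72, 73, 15]
  15 < parent 72 at index 1, swap → [69, 15, 73, 72]
  15 < parent 69 at index 0, swap → [15, 69, 73, 72]

[15, 69, 73, 72]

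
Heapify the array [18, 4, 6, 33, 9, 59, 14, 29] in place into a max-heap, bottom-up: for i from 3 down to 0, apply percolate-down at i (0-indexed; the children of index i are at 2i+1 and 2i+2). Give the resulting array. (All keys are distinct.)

[59, 33, 18, 29, 9, 6, 14, 4]

sift down from index 3: already satisfies heap property
sift down from index 2:
  6 vs larger child 59 at index 5, swap → [18, 4, 59, 33, 9, 6, 14, 29]
sift down from index 1:
  4 vs larger child 33 at index 3, swap → [18, 33, 59, 4, 9, 6, 14, 29]
  4 vs only child 29 at index 7, swap → [18, 33, 59, 29, 9, 6, 14, 4]
sift down from index 0:
  18 vs larger child 59 at index 2, swap → [59, 33, 18, 29, 9, 6, 14, 4]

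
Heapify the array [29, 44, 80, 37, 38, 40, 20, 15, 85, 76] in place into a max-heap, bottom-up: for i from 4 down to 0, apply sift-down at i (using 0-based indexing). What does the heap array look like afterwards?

sift down from index 4:
  38 vs only child 76 at index 9, swap → [29, 44, 80, 37, 76, 40, 20, 15, 85, 38]
sift down from index 3:
  37 vs larger child 85 at index 8, swap → [29, 44, 80, 85, 76, 40, 20, 15, 37, 38]
sift down from index 2: already satisfies heap property
sift down from index 1:
  44 vs larger child 85 at index 3, swap → [29, 85, 80, 44, 76, 40, 20, 15, 37, 38]
sift down from index 0:
  29 vs larger child 85 at index 1, swap → [85, 29, 80, 44, 76, 40, 20, 15, 37, 38]
  29 vs larger child 76 at index 4, swap → [85, 76, 80, 44, 29, 40, 20, 15, 37, 38]
  29 vs only child 38 at index 9, swap → [85, 76, 80, 44, 38, 40, 20, 15, 37, 29]

[85, 76, 80, 44, 38, 40, 20, 15, 37, 29]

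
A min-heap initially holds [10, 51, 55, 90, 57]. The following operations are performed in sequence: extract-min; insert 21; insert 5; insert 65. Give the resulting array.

[5, 51, 21, 90, 57, 55, 65]

extract-min → returns 10:
  remove root 10; move last element 57 to root → [57, 51, 55, 90]
  57 vs smaller child 51 at index 1, swap → [51, 57, 55, 90]
insert 21:
  append 21 at index 4 → [51, 57, 55, 90, 21]
  21 < parent 57 at index 1, swap → [51, 21, 55, 90, 57]
  21 < parent 51 at index 0, swap → [21, 51, 55, 90, 57]
insert 5:
  append 5 at index 5 → [21, 51, 55, 90, 57, 5]
  5 < parent 55 at index 2, swap → [21, 51, 5, 90, 57, 55]
  5 < parent 21 at index 0, swap → [5, 51, 21, 90, 57, 55]
insert 65:
  append 65 at index 6 → [5, 51, 21, 90, 57, 55, 65] (no swap needed)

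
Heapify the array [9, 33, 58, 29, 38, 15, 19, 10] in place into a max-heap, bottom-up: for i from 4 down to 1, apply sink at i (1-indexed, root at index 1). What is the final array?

sift down from index 4: already satisfies heap property
sift down from index 3: already satisfies heap property
sift down from index 2:
  33 vs larger child 38 at index 5, swap → [9, 38, 58, 29, 33, 15, 19, 10]
sift down from index 1:
  9 vs larger child 58 at index 3, swap → [58, 38, 9, 29, 33, 15, 19, 10]
  9 vs larger child 19 at index 7, swap → [58, 38, 19, 29, 33, 15, 9, 10]

[58, 38, 19, 29, 33, 15, 9, 10]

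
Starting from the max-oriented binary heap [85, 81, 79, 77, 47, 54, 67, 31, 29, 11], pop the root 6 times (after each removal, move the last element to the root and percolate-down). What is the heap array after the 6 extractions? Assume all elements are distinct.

extract-max #1 returns 85:
  remove root 85; move last element 11 to root → [11, 81, 79, 77, 47, 54, 67, 31, 29]
  11 vs larger child 81 at index 1, swap → [81, 11, 79, 77, 47, 54, 67, 31, 29]
  11 vs larger child 77 at index 3, swap → [81, 77, 79, 11, 47, 54, 67, 31, 29]
  11 vs larger child 31 at index 7, swap → [81, 77, 79, 31, 47, 54, 67, 11, 29]
extract-max #2 returns 81:
  remove root 81; move last element 29 to root → [29, 77, 79, 31, 47, 54, 67, 11]
  29 vs larger child 79 at index 2, swap → [79, 77, 29, 31, 47, 54, 67, 11]
  29 vs larger child 67 at index 6, swap → [79, 77, 67, 31, 47, 54, 29, 11]
extract-max #3 returns 79:
  remove root 79; move last element 11 to root → [11, 77, 67, 31, 47, 54, 29]
  11 vs larger child 77 at index 1, swap → [77, 11, 67, 31, 47, 54, 29]
  11 vs larger child 47 at index 4, swap → [77, 47, 67, 31, 11, 54, 29]
extract-max #4 returns 77:
  remove root 77; move last element 29 to root → [29, 47, 67, 31, 11, 54]
  29 vs larger child 67 at index 2, swap → [67, 47, 29, 31, 11, 54]
  29 vs only child 54 at index 5, swap → [67, 47, 54, 31, 11, 29]
extract-max #5 returns 67:
  remove root 67; move last element 29 to root → [29, 47, 54, 31, 11]
  29 vs larger child 54 at index 2, swap → [54, 47, 29, 31, 11]
extract-max #6 returns 54:
  remove root 54; move last element 11 to root → [11, 47, 29, 31]
  11 vs larger child 47 at index 1, swap → [47, 11, 29, 31]
  11 vs only child 31 at index 3, swap → [47, 31, 29, 11]

[47, 31, 29, 11]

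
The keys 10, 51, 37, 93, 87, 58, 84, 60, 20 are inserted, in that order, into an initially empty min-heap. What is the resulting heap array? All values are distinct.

Insert 10:
  append 10 at index 0 → [10] (no swap needed)
Insert 51:
  append 51 at index 1 → [10, 51] (no swap needed)
Insert 37:
  append 37 at index 2 → [10, 51, 37] (no swap needed)
Insert 93:
  append 93 at index 3 → [10, 51, 37, 93] (no swap needed)
Insert 87:
  append 87 at index 4 → [10, 51, 37, 93, 87] (no swap needed)
Insert 58:
  append 58 at index 5 → [10, 51, 37, 93, 87, 58] (no swap needed)
Insert 84:
  append 84 at index 6 → [10, 51, 37, 93, 87, 58, 84] (no swap needed)
Insert 60:
  append 60 at index 7 → [10, 51, 37, 93, 87, 58, 84, 60]
  60 < parent 93 at index 3, swap → [10, 51, 37, 60, 87, 58, 84, 93]
Insert 20:
  append 20 at index 8 → [10, 51, 37, 60, 87, 58, 84, 93, 20]
  20 < parent 60 at index 3, swap → [10, 51, 37, 20, 87, 58, 84, 93, 60]
  20 < parent 51 at index 1, swap → [10, 20, 37, 51, 87, 58, 84, 93, 60]

[10, 20, 37, 51, 87, 58, 84, 93, 60]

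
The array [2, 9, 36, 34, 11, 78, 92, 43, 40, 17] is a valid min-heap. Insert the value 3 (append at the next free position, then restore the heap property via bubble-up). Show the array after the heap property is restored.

append 3 at index 10 → [2, 9, 36, 34, 11, 78, 92, 43, 40, 17, 3]
3 < parent 11 at index 4, swap → [2, 9, 36, 34, 3, 78, 92, 43, 40, 17, 11]
3 < parent 9 at index 1, swap → [2, 3, 36, 34, 9, 78, 92, 43, 40, 17, 11]

[2, 3, 36, 34, 9, 78, 92, 43, 40, 17, 11]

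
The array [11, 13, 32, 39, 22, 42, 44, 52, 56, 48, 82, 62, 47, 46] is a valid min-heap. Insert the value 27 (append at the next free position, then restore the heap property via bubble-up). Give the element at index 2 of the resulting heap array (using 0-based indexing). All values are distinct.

append 27 at index 14 → [11, 13, 32, 39, 22, 42, 44, 52, 56, 48, 82, 62, 47, 46, 27]
27 < parent 44 at index 6, swap → [11, 13, 32, 39, 22, 42, 27, 52, 56, 48, 82, 62, 47, 46, 44]
27 < parent 32 at index 2, swap → [11, 13, 27, 39, 22, 42, 32, 52, 56, 48, 82, 62, 47, 46, 44]
resulting array: [11, 13, 27, 39, 22, 42, 32, 52, 56, 48, 82, 62, 47, 46, 44]

27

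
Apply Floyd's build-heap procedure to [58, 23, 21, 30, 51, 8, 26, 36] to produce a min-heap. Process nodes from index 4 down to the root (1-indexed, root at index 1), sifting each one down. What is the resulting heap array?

sift down from index 4: already satisfies heap property
sift down from index 3:
  21 vs smaller child 8 at index 6, swap → [58, 23, 8, 30, 51, 21, 26, 36]
sift down from index 2: already satisfies heap property
sift down from index 1:
  58 vs smaller child 8 at index 3, swap → [8, 23, 58, 30, 51, 21, 26, 36]
  58 vs smaller child 21 at index 6, swap → [8, 23, 21, 30, 51, 58, 26, 36]

[8, 23, 21, 30, 51, 58, 26, 36]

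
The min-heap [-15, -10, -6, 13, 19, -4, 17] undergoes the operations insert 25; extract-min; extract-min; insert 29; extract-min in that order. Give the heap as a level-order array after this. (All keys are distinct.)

insert 25:
  append 25 at index 7 → [-15, -10, -6, 13, 19, -4, 17, 25] (no swap needed)
extract-min → returns -15:
  remove root -15; move last element 25 to root → [25, -10, -6, 13, 19, -4, 17]
  25 vs smaller child -10 at index 1, swap → [-10, 25, -6, 13, 19, -4, 17]
  25 vs smaller child 13 at index 3, swap → [-10, 13, -6, 25, 19, -4, 17]
extract-min → returns -10:
  remove root -10; move last element 17 to root → [17, 13, -6, 25, 19, -4]
  17 vs smaller child -6 at index 2, swap → [-6, 13, 17, 25, 19, -4]
  17 vs only child -4 at index 5, swap → [-6, 13, -4, 25, 19, 17]
insert 29:
  append 29 at index 6 → [-6, 13, -4, 25, 19, 17, 29] (no swap needed)
extract-min → returns -6:
  remove root -6; move last element 29 to root → [29, 13, -4, 25, 19, 17]
  29 vs smaller child -4 at index 2, swap → [-4, 13, 29, 25, 19, 17]
  29 vs only child 17 at index 5, swap → [-4, 13, 17, 25, 19, 29]

[-4, 13, 17, 25, 19, 29]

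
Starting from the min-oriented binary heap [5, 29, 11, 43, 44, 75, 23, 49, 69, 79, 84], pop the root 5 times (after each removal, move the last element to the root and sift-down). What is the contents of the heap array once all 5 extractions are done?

extract-min #1 returns 5:
  remove root 5; move last element 84 to root → [84, 29, 11, 43, 44, 75, 23, 49, 69, 79]
  84 vs smaller child 11 at index 2, swap → [11, 29, 84, 43, 44, 75, 23, 49, 69, 79]
  84 vs smaller child 23 at index 6, swap → [11, 29, 23, 43, 44, 75, 84, 49, 69, 79]
extract-min #2 returns 11:
  remove root 11; move last element 79 to root → [79, 29, 23, 43, 44, 75, 84, 49, 69]
  79 vs smaller child 23 at index 2, swap → [23, 29, 79, 43, 44, 75, 84, 49, 69]
  79 vs smaller child 75 at index 5, swap → [23, 29, 75, 43, 44, 79, 84, 49, 69]
extract-min #3 returns 23:
  remove root 23; move last element 69 to root → [69, 29, 75, 43, 44, 79, 84, 49]
  69 vs smaller child 29 at index 1, swap → [29, 69, 75, 43, 44, 79, 84, 49]
  69 vs smaller child 43 at index 3, swap → [29, 43, 75, 69, 44, 79, 84, 49]
  69 vs only child 49 at index 7, swap → [29, 43, 75, 49, 44, 79, 84, 69]
extract-min #4 returns 29:
  remove root 29; move last element 69 to root → [69, 43, 75, 49, 44, 79, 84]
  69 vs smaller child 43 at index 1, swap → [43, 69, 75, 49, 44, 79, 84]
  69 vs smaller child 44 at index 4, swap → [43, 44, 75, 49, 69, 79, 84]
extract-min #5 returns 43:
  remove root 43; move last element 84 to root → [84, 44, 75, 49, 69, 79]
  84 vs smaller child 44 at index 1, swap → [44, 84, 75, 49, 69, 79]
  84 vs smaller child 49 at index 3, swap → [44, 49, 75, 84, 69, 79]

[44, 49, 75, 84, 69, 79]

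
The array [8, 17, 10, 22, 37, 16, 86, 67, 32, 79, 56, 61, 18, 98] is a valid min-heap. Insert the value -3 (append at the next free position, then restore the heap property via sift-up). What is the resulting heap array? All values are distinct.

[-3, 17, 8, 22, 37, 16, 10, 67, 32, 79, 56, 61, 18, 98, 86]

append -3 at index 14 → [8, 17, 10, 22, 37, 16, 86, 67, 32, 79, 56, 61, 18, 98, -3]
-3 < parent 86 at index 6, swap → [8, 17, 10, 22, 37, 16, -3, 67, 32, 79, 56, 61, 18, 98, 86]
-3 < parent 10 at index 2, swap → [8, 17, -3, 22, 37, 16, 10, 67, 32, 79, 56, 61, 18, 98, 86]
-3 < parent 8 at index 0, swap → [-3, 17, 8, 22, 37, 16, 10, 67, 32, 79, 56, 61, 18, 98, 86]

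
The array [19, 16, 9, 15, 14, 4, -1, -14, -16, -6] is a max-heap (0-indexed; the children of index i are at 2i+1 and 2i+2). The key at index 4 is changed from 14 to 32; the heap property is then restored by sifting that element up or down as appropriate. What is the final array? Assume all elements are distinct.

[32, 19, 9, 15, 16, 4, -1, -14, -16, -6]

set index 4 from 14 to 32 → [19, 16, 9, 15, 32, 4, -1, -14, -16, -6]
32 > parent 16 at index 1, swap → [19, 32, 9, 15, 16, 4, -1, -14, -16, -6]
32 > parent 19 at index 0, swap → [32, 19, 9, 15, 16, 4, -1, -14, -16, -6]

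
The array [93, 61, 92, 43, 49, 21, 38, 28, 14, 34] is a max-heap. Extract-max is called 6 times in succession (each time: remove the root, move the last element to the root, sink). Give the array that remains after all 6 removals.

[34, 28, 21, 14]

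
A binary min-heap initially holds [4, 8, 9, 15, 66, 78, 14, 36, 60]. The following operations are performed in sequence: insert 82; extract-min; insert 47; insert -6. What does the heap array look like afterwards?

[-6, 8, 9, 36, 15, 78, 14, 82, 60, 66, 47]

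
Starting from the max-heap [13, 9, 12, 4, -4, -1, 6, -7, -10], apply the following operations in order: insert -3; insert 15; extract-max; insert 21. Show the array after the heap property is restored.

[21, 13, 12, 4, 9, -1, 6, -7, -10, -4, -3]

insert -3:
  append -3 at index 9 → [13, 9, 12, 4, -4, -1, 6, -7, -10, -3]
  -3 > parent -4 at index 4, swap → [13, 9, 12, 4, -3, -1, 6, -7, -10, -4]
insert 15:
  append 15 at index 10 → [13, 9, 12, 4, -3, -1, 6, -7, -10, -4, 15]
  15 > parent -3 at index 4, swap → [13, 9, 12, 4, 15, -1, 6, -7, -10, -4, -3]
  15 > parent 9 at index 1, swap → [13, 15, 12, 4, 9, -1, 6, -7, -10, -4, -3]
  15 > parent 13 at index 0, swap → [15, 13, 12, 4, 9, -1, 6, -7, -10, -4, -3]
extract-max → returns 15:
  remove root 15; move last element -3 to root → [-3, 13, 12, 4, 9, -1, 6, -7, -10, -4]
  -3 vs larger child 13 at index 1, swap → [13, -3, 12, 4, 9, -1, 6, -7, -10, -4]
  -3 vs larger child 9 at index 4, swap → [13, 9, 12, 4, -3, -1, 6, -7, -10, -4]
insert 21:
  append 21 at index 10 → [13, 9, 12, 4, -3, -1, 6, -7, -10, -4, 21]
  21 > parent -3 at index 4, swap → [13, 9, 12, 4, 21, -1, 6, -7, -10, -4, -3]
  21 > parent 9 at index 1, swap → [13, 21, 12, 4, 9, -1, 6, -7, -10, -4, -3]
  21 > parent 13 at index 0, swap → [21, 13, 12, 4, 9, -1, 6, -7, -10, -4, -3]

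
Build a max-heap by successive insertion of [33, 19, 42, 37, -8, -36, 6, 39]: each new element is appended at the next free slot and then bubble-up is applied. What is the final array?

Insert 33:
  append 33 at index 0 → [33] (no swap needed)
Insert 19:
  append 19 at index 1 → [33, 19] (no swap needed)
Insert 42:
  append 42 at index 2 → [33, 19, 42]
  42 > parent 33 at index 0, swap → [42, 19, 33]
Insert 37:
  append 37 at index 3 → [42, 19, 33, 37]
  37 > parent 19 at index 1, swap → [42, 37, 33, 19]
Insert -8:
  append -8 at index 4 → [42, 37, 33, 19, -8] (no swap needed)
Insert -36:
  append -36 at index 5 → [42, 37, 33, 19, -8, -36] (no swap needed)
Insert 6:
  append 6 at index 6 → [42, 37, 33, 19, -8, -36, 6] (no swap needed)
Insert 39:
  append 39 at index 7 → [42, 37, 33, 19, -8, -36, 6, 39]
  39 > parent 19 at index 3, swap → [42, 37, 33, 39, -8, -36, 6, 19]
  39 > parent 37 at index 1, swap → [42, 39, 33, 37, -8, -36, 6, 19]

[42, 39, 33, 37, -8, -36, 6, 19]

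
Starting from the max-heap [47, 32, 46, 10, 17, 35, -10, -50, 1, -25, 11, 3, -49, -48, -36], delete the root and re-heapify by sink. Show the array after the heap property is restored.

[46, 32, 35, 10, 17, 3, -10, -50, 1, -25, 11, -36, -49, -48]

remove root 47; move last element -36 to root → [-36, 32, 46, 10, 17, 35, -10, -50, 1, -25, 11, 3, -49, -48]
-36 vs larger child 46 at index 2, swap → [46, 32, -36, 10, 17, 35, -10, -50, 1, -25, 11, 3, -49, -48]
-36 vs larger child 35 at index 5, swap → [46, 32, 35, 10, 17, -36, -10, -50, 1, -25, 11, 3, -49, -48]
-36 vs larger child 3 at index 11, swap → [46, 32, 35, 10, 17, 3, -10, -50, 1, -25, 11, -36, -49, -48]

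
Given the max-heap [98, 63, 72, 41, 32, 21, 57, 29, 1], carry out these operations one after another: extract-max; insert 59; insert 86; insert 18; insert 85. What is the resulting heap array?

extract-max → returns 98:
  remove root 98; move last element 1 to root → [1, 63, 72, 41, 32, 21, 57, 29]
  1 vs larger child 72 at index 2, swap → [72, 63, 1, 41, 32, 21, 57, 29]
  1 vs larger child 57 at index 6, swap → [72, 63, 57, 41, 32, 21, 1, 29]
insert 59:
  append 59 at index 8 → [72, 63, 57, 41, 32, 21, 1, 29, 59]
  59 > parent 41 at index 3, swap → [72, 63, 57, 59, 32, 21, 1, 29, 41]
insert 86:
  append 86 at index 9 → [72, 63, 57, 59, 32, 21, 1, 29, 41, 86]
  86 > parent 32 at index 4, swap → [72, 63, 57, 59, 86, 21, 1, 29, 41, 32]
  86 > parent 63 at index 1, swap → [72, 86, 57, 59, 63, 21, 1, 29, 41, 32]
  86 > parent 72 at index 0, swap → [86, 72, 57, 59, 63, 21, 1, 29, 41, 32]
insert 18:
  append 18 at index 10 → [86, 72, 57, 59, 63, 21, 1, 29, 41, 32, 18] (no swap needed)
insert 85:
  append 85 at index 11 → [86, 72, 57, 59, 63, 21, 1, 29, 41, 32, 18, 85]
  85 > parent 21 at index 5, swap → [86, 72, 57, 59, 63, 85, 1, 29, 41, 32, 18, 21]
  85 > parent 57 at index 2, swap → [86, 72, 85, 59, 63, 57, 1, 29, 41, 32, 18, 21]

[86, 72, 85, 59, 63, 57, 1, 29, 41, 32, 18, 21]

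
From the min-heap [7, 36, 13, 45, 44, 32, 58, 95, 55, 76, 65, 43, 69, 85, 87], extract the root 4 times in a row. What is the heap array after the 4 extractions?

[43, 44, 58, 45, 65, 69, 87, 95, 55, 76, 85]

extract-min #1 returns 7:
  remove root 7; move last element 87 to root → [87, 36, 13, 45, 44, 32, 58, 95, 55, 76, 65, 43, 69, 85]
  87 vs smaller child 13 at index 2, swap → [13, 36, 87, 45, 44, 32, 58, 95, 55, 76, 65, 43, 69, 85]
  87 vs smaller child 32 at index 5, swap → [13, 36, 32, 45, 44, 87, 58, 95, 55, 76, 65, 43, 69, 85]
  87 vs smaller child 43 at index 11, swap → [13, 36, 32, 45, 44, 43, 58, 95, 55, 76, 65, 87, 69, 85]
extract-min #2 returns 13:
  remove root 13; move last element 85 to root → [85, 36, 32, 45, 44, 43, 58, 95, 55, 76, 65, 87, 69]
  85 vs smaller child 32 at index 2, swap → [32, 36, 85, 45, 44, 43, 58, 95, 55, 76, 65, 87, 69]
  85 vs smaller child 43 at index 5, swap → [32, 36, 43, 45, 44, 85, 58, 95, 55, 76, 65, 87, 69]
  85 vs smaller child 69 at index 12, swap → [32, 36, 43, 45, 44, 69, 58, 95, 55, 76, 65, 87, 85]
extract-min #3 returns 32:
  remove root 32; move last element 85 to root → [85, 36, 43, 45, 44, 69, 58, 95, 55, 76, 65, 87]
  85 vs smaller child 36 at index 1, swap → [36, 85, 43, 45, 44, 69, 58, 95, 55, 76, 65, 87]
  85 vs smaller child 44 at index 4, swap → [36, 44, 43, 45, 85, 69, 58, 95, 55, 76, 65, 87]
  85 vs smaller child 65 at index 10, swap → [36, 44, 43, 45, 65, 69, 58, 95, 55, 76, 85, 87]
extract-min #4 returns 36:
  remove root 36; move last element 87 to root → [87, 44, 43, 45, 65, 69, 58, 95, 55, 76, 85]
  87 vs smaller child 43 at index 2, swap → [43, 44, 87, 45, 65, 69, 58, 95, 55, 76, 85]
  87 vs smaller child 58 at index 6, swap → [43, 44, 58, 45, 65, 69, 87, 95, 55, 76, 85]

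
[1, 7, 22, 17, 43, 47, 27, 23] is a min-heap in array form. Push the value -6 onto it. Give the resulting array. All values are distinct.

append -6 at index 8 → [1, 7, 22, 17, 43, 47, 27, 23, -6]
-6 < parent 17 at index 3, swap → [1, 7, 22, -6, 43, 47, 27, 23, 17]
-6 < parent 7 at index 1, swap → [1, -6, 22, 7, 43, 47, 27, 23, 17]
-6 < parent 1 at index 0, swap → [-6, 1, 22, 7, 43, 47, 27, 23, 17]

[-6, 1, 22, 7, 43, 47, 27, 23, 17]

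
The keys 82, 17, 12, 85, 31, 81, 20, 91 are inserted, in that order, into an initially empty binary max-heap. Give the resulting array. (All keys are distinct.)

Insert 82:
  append 82 at index 0 → [82] (no swap needed)
Insert 17:
  append 17 at index 1 → [82, 17] (no swap needed)
Insert 12:
  append 12 at index 2 → [82, 17, 12] (no swap needed)
Insert 85:
  append 85 at index 3 → [82, 17, 12, 85]
  85 > parent 17 at index 1, swap → [82, 85, 12, 17]
  85 > parent 82 at index 0, swap → [85, 82, 12, 17]
Insert 31:
  append 31 at index 4 → [85, 82, 12, 17, 31] (no swap needed)
Insert 81:
  append 81 at index 5 → [85, 82, 12, 17, 31, 81]
  81 > parent 12 at index 2, swap → [85, 82, 81, 17, 31, 12]
Insert 20:
  append 20 at index 6 → [85, 82, 81, 17, 31, 12, 20] (no swap needed)
Insert 91:
  append 91 at index 7 → [85, 82, 81, 17, 31, 12, 20, 91]
  91 > parent 17 at index 3, swap → [85, 82, 81, 91, 31, 12, 20, 17]
  91 > parent 82 at index 1, swap → [85, 91, 81, 82, 31, 12, 20, 17]
  91 > parent 85 at index 0, swap → [91, 85, 81, 82, 31, 12, 20, 17]

[91, 85, 81, 82, 31, 12, 20, 17]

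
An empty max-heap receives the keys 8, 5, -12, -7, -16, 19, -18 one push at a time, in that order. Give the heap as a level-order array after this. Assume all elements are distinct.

[19, 5, 8, -7, -16, -12, -18]

Insert 8:
  append 8 at index 0 → [8] (no swap needed)
Insert 5:
  append 5 at index 1 → [8, 5] (no swap needed)
Insert -12:
  append -12 at index 2 → [8, 5, -12] (no swap needed)
Insert -7:
  append -7 at index 3 → [8, 5, -12, -7] (no swap needed)
Insert -16:
  append -16 at index 4 → [8, 5, -12, -7, -16] (no swap needed)
Insert 19:
  append 19 at index 5 → [8, 5, -12, -7, -16, 19]
  19 > parent -12 at index 2, swap → [8, 5, 19, -7, -16, -12]
  19 > parent 8 at index 0, swap → [19, 5, 8, -7, -16, -12]
Insert -18:
  append -18 at index 6 → [19, 5, 8, -7, -16, -12, -18] (no swap needed)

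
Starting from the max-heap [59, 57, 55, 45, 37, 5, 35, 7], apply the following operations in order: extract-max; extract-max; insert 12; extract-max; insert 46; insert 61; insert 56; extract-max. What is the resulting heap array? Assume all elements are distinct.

extract-max → returns 59:
  remove root 59; move last element 7 to root → [7, 57, 55, 45, 37, 5, 35]
  7 vs larger child 57 at index 1, swap → [57, 7, 55, 45, 37, 5, 35]
  7 vs larger child 45 at index 3, swap → [57, 45, 55, 7, 37, 5, 35]
extract-max → returns 57:
  remove root 57; move last element 35 to root → [35, 45, 55, 7, 37, 5]
  35 vs larger child 55 at index 2, swap → [55, 45, 35, 7, 37, 5]
insert 12:
  append 12 at index 6 → [55, 45, 35, 7, 37, 5, 12] (no swap needed)
extract-max → returns 55:
  remove root 55; move last element 12 to root → [12, 45, 35, 7, 37, 5]
  12 vs larger child 45 at index 1, swap → [45, 12, 35, 7, 37, 5]
  12 vs larger child 37 at index 4, swap → [45, 37, 35, 7, 12, 5]
insert 46:
  append 46 at index 6 → [45, 37, 35, 7, 12, 5, 46]
  46 > parent 35 at index 2, swap → [45, 37, 46, 7, 12, 5, 35]
  46 > parent 45 at index 0, swap → [46, 37, 45, 7, 12, 5, 35]
insert 61:
  append 61 at index 7 → [46, 37, 45, 7, 12, 5, 35, 61]
  61 > parent 7 at index 3, swap → [46, 37, 45, 61, 12, 5, 35, 7]
  61 > parent 37 at index 1, swap → [46, 61, 45, 37, 12, 5, 35, 7]
  61 > parent 46 at index 0, swap → [61, 46, 45, 37, 12, 5, 35, 7]
insert 56:
  append 56 at index 8 → [61, 46, 45, 37, 12, 5, 35, 7, 56]
  56 > parent 37 at index 3, swap → [61, 46, 45, 56, 12, 5, 35, 7, 37]
  56 > parent 46 at index 1, swap → [61, 56, 45, 46, 12, 5, 35, 7, 37]
extract-max → returns 61:
  remove root 61; move last element 37 to root → [37, 56, 45, 46, 12, 5, 35, 7]
  37 vs larger child 56 at index 1, swap → [56, 37, 45, 46, 12, 5, 35, 7]
  37 vs larger child 46 at index 3, swap → [56, 46, 45, 37, 12, 5, 35, 7]

[56, 46, 45, 37, 12, 5, 35, 7]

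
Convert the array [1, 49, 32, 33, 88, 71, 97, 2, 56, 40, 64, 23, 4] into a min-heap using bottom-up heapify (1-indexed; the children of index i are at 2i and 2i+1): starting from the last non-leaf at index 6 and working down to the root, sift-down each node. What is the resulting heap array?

sift down from index 6:
  71 vs smaller child 4 at index 13, swap → [1, 49, 32, 33, 88, 4, 97, 2, 56, 40, 64, 23, 71]
sift down from index 5:
  88 vs smaller child 40 at index 10, swap → [1, 49, 32, 33, 40, 4, 97, 2, 56, 88, 64, 23, 71]
sift down from index 4:
  33 vs smaller child 2 at index 8, swap → [1, 49, 32, 2, 40, 4, 97, 33, 56, 88, 64, 23, 71]
sift down from index 3:
  32 vs smaller child 4 at index 6, swap → [1, 49, 4, 2, 40, 32, 97, 33, 56, 88, 64, 23, 71]
  32 vs smaller child 23 at index 12, swap → [1, 49, 4, 2, 40, 23, 97, 33, 56, 88, 64, 32, 71]
sift down from index 2:
  49 vs smaller child 2 at index 4, swap → [1, 2, 4, 49, 40, 23, 97, 33, 56, 88, 64, 32, 71]
  49 vs smaller child 33 at index 8, swap → [1, 2, 4, 33, 40, 23, 97, 49, 56, 88, 64, 32, 71]
sift down from index 1: already satisfies heap property

[1, 2, 4, 33, 40, 23, 97, 49, 56, 88, 64, 32, 71]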